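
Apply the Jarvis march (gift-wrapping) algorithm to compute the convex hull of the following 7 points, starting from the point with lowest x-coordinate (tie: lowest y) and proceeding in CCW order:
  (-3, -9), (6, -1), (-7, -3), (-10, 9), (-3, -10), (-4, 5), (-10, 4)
Hull (CCW) = [(-10, 4), (-7, -3), (-3, -10), (6, -1), (-10, 9)]

Jarvis march: at each step, from the current hull vertex p, select the next vertex q as the point such that every other point lies strictly to the left of (or on) the directed line p → q. (Equivalently: for every other point r, the cross product (q − p) × (r − p) ≥ 0.)
Starting point (lowest x, tie lowest y): (-10, 4). Wrap until returning to start. Resulting hull: (-10, 4), (-7, -3), (-3, -10), (6, -1), (-10, 9).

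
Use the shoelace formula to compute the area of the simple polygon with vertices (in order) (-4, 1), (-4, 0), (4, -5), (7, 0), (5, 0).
Area = 32

Shoelace formula: Area = (1/2) |Σ_i (x_i · y_{i+1} − x_{i+1} · y_i)| (indices mod n). Compute each cross term:
  (-4)(0) − (-4)(1) = 4
  (-4)(-5) − (4)(0) = 20
  (4)(0) − (7)(-5) = 35
  (7)(0) − (5)(0) = 0
  (5)(1) − (-4)(0) = 5
Sum = 64, so (signed) Area = 64/2 = 32, |Area| = 32.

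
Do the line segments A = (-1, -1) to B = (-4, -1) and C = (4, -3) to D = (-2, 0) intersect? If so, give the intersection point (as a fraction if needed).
No (intersection of containing lines falls outside at least one segment)

Parametrize and solve: t = -1/3, s = 2/3. At least one of these is outside [0, 1], so the segments do not intersect.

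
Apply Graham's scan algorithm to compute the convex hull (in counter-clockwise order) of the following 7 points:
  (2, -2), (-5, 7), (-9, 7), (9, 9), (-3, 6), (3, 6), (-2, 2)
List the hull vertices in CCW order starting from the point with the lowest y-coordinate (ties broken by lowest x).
Hull (CCW) = [(2, -2), (9, 9), (-9, 7)]

Graham scan procedure:
  1. Find the pivot p₀ = point with lowest y (tie → lowest x): (2, -2).
  2. Sort the remaining points by polar angle around p₀.
  3. Walk through sorted points, maintaining a stack; pop the top while the last three entries make a non-left turn (cross product ≤ 0).
  4. Final stack is the convex hull in CCW order: (2, -2), (9, 9), (-9, 7).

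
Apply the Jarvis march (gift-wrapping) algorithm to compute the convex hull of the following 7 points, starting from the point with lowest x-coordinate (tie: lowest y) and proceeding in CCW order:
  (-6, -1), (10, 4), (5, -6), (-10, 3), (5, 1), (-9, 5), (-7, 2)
Hull (CCW) = [(-10, 3), (-6, -1), (5, -6), (10, 4), (-9, 5)]

Jarvis march: at each step, from the current hull vertex p, select the next vertex q as the point such that every other point lies strictly to the left of (or on) the directed line p → q. (Equivalently: for every other point r, the cross product (q − p) × (r − p) ≥ 0.)
Starting point (lowest x, tie lowest y): (-10, 3). Wrap until returning to start. Resulting hull: (-10, 3), (-6, -1), (5, -6), (10, 4), (-9, 5).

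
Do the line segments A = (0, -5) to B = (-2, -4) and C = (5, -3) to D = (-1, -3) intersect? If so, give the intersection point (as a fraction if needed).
No (intersection of containing lines falls outside at least one segment)

Parametrize and solve: t = 2, s = 3/2. At least one of these is outside [0, 1], so the segments do not intersect.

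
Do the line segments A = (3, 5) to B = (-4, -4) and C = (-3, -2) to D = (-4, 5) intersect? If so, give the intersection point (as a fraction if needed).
No (intersection of containing lines falls outside at least one segment)

Parametrize and solve: t = 49/58, s = -5/58. At least one of these is outside [0, 1], so the segments do not intersect.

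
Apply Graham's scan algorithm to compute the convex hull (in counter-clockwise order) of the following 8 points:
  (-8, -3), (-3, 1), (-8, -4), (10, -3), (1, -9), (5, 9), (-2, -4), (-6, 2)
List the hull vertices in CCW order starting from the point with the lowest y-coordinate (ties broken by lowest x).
Hull (CCW) = [(1, -9), (10, -3), (5, 9), (-6, 2), (-8, -3), (-8, -4)]

Graham scan procedure:
  1. Find the pivot p₀ = point with lowest y (tie → lowest x): (1, -9).
  2. Sort the remaining points by polar angle around p₀.
  3. Walk through sorted points, maintaining a stack; pop the top while the last three entries make a non-left turn (cross product ≤ 0).
  4. Final stack is the convex hull in CCW order: (1, -9), (10, -3), (5, 9), (-6, 2), (-8, -3), (-8, -4).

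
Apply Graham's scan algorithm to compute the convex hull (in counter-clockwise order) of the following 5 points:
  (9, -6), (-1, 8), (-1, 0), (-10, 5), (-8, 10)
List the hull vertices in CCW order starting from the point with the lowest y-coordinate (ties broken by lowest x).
Hull (CCW) = [(9, -6), (-1, 8), (-8, 10), (-10, 5)]

Graham scan procedure:
  1. Find the pivot p₀ = point with lowest y (tie → lowest x): (9, -6).
  2. Sort the remaining points by polar angle around p₀.
  3. Walk through sorted points, maintaining a stack; pop the top while the last three entries make a non-left turn (cross product ≤ 0).
  4. Final stack is the convex hull in CCW order: (9, -6), (-1, 8), (-8, 10), (-10, 5).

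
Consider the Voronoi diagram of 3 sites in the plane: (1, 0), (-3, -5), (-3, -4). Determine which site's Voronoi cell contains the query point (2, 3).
Nearest site = (1, 0)

The Voronoi cell of site s contains exactly those query points closer to s than to any other site. Compute squared distances from q = (2, 3) to each site:
  (1 − 2)² + (0 − 3)² = 10
  (-3 − 2)² + (-4 − 3)² = 74
  (-3 − 2)² + (-5 − 3)² = 89
Minimum is attained by (1, 0), so q lies in its Voronoi cell.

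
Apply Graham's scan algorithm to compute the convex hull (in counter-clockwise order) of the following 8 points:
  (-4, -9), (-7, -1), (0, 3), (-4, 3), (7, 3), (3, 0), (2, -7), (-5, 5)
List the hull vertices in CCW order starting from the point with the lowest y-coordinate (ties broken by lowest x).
Hull (CCW) = [(-4, -9), (2, -7), (7, 3), (-5, 5), (-7, -1)]

Graham scan procedure:
  1. Find the pivot p₀ = point with lowest y (tie → lowest x): (-4, -9).
  2. Sort the remaining points by polar angle around p₀.
  3. Walk through sorted points, maintaining a stack; pop the top while the last three entries make a non-left turn (cross product ≤ 0).
  4. Final stack is the convex hull in CCW order: (-4, -9), (2, -7), (7, 3), (-5, 5), (-7, -1).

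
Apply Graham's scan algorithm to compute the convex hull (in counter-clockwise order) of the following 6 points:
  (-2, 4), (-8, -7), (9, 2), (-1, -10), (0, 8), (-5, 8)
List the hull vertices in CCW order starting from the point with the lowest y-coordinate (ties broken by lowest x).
Hull (CCW) = [(-1, -10), (9, 2), (0, 8), (-5, 8), (-8, -7)]

Graham scan procedure:
  1. Find the pivot p₀ = point with lowest y (tie → lowest x): (-1, -10).
  2. Sort the remaining points by polar angle around p₀.
  3. Walk through sorted points, maintaining a stack; pop the top while the last three entries make a non-left turn (cross product ≤ 0).
  4. Final stack is the convex hull in CCW order: (-1, -10), (9, 2), (0, 8), (-5, 8), (-8, -7).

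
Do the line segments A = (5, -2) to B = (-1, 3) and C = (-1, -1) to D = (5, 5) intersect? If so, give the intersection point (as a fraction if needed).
Yes; intersection at (13/11, 13/11) (t = 7/11 on AB, s = 4/11 on CD)

Parametrize AB as A + t(B − A) = (5 + -6 t, -2 + 5 t) and CD as C + s(D − C) = (-1 + 6 s, -1 + 6 s). Solve the linear system for (t, s). Determinant = 66 ≠ 0, so a unique intersection of the containing lines exists. Solution: t = 7/11, s = 4/11 — both in [0, 1], so the segments cross. Intersection point: (13/11, 13/11).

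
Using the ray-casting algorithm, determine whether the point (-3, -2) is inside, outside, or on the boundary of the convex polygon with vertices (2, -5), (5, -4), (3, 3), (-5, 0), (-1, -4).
The point (-3, -2) lies on the polygon boundary

Boundary check: the query satisfies the collinearity and bounding-box conditions for some polygon edge, so it lies exactly on the boundary.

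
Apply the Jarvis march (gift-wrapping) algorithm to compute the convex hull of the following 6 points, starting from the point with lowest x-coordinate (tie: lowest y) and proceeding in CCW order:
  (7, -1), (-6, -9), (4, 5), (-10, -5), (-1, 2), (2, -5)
Hull (CCW) = [(-10, -5), (-6, -9), (2, -5), (7, -1), (4, 5), (-1, 2)]

Jarvis march: at each step, from the current hull vertex p, select the next vertex q as the point such that every other point lies strictly to the left of (or on) the directed line p → q. (Equivalently: for every other point r, the cross product (q − p) × (r − p) ≥ 0.)
Starting point (lowest x, tie lowest y): (-10, -5). Wrap until returning to start. Resulting hull: (-10, -5), (-6, -9), (2, -5), (7, -1), (4, 5), (-1, 2).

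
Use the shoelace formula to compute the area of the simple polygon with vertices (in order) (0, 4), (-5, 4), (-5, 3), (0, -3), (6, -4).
Area = 41

Shoelace formula: Area = (1/2) |Σ_i (x_i · y_{i+1} − x_{i+1} · y_i)| (indices mod n). Compute each cross term:
  (0)(4) − (-5)(4) = 20
  (-5)(3) − (-5)(4) = 5
  (-5)(-3) − (0)(3) = 15
  (0)(-4) − (6)(-3) = 18
  (6)(4) − (0)(-4) = 24
Sum = 82, so (signed) Area = 82/2 = 41, |Area| = 41.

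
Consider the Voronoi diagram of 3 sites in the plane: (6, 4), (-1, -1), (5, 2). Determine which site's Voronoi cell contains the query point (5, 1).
Nearest site = (5, 2)

The Voronoi cell of site s contains exactly those query points closer to s than to any other site. Compute squared distances from q = (5, 1) to each site:
  (5 − 5)² + (2 − 1)² = 1
  (6 − 5)² + (4 − 1)² = 10
  (-1 − 5)² + (-1 − 1)² = 40
Minimum is attained by (5, 2), so q lies in its Voronoi cell.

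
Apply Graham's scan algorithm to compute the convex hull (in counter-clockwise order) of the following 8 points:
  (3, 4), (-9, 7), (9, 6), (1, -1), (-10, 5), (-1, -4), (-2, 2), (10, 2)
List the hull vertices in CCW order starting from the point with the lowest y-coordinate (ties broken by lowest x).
Hull (CCW) = [(-1, -4), (10, 2), (9, 6), (-9, 7), (-10, 5)]

Graham scan procedure:
  1. Find the pivot p₀ = point with lowest y (tie → lowest x): (-1, -4).
  2. Sort the remaining points by polar angle around p₀.
  3. Walk through sorted points, maintaining a stack; pop the top while the last three entries make a non-left turn (cross product ≤ 0).
  4. Final stack is the convex hull in CCW order: (-1, -4), (10, 2), (9, 6), (-9, 7), (-10, 5).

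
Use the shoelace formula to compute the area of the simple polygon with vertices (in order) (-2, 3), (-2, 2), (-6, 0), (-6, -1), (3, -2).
Area = 20

Shoelace formula: Area = (1/2) |Σ_i (x_i · y_{i+1} − x_{i+1} · y_i)| (indices mod n). Compute each cross term:
  (-2)(2) − (-2)(3) = 2
  (-2)(0) − (-6)(2) = 12
  (-6)(-1) − (-6)(0) = 6
  (-6)(-2) − (3)(-1) = 15
  (3)(3) − (-2)(-2) = 5
Sum = 40, so (signed) Area = 40/2 = 20, |Area| = 20.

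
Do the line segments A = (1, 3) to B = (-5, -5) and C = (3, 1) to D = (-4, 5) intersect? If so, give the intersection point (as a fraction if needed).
Yes; intersection at (11/20, 12/5) (t = 3/40 on AB, s = 7/20 on CD)

Parametrize AB as A + t(B − A) = (1 + -6 t, 3 + -8 t) and CD as C + s(D − C) = (3 + -7 s, 1 + 4 s). Solve the linear system for (t, s). Determinant = 80 ≠ 0, so a unique intersection of the containing lines exists. Solution: t = 3/40, s = 7/20 — both in [0, 1], so the segments cross. Intersection point: (11/20, 12/5).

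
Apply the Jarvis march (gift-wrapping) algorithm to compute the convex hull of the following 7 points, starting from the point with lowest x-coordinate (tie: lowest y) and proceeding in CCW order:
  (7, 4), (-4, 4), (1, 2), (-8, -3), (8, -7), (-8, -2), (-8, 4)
Hull (CCW) = [(-8, -3), (8, -7), (7, 4), (-8, 4)]

Jarvis march: at each step, from the current hull vertex p, select the next vertex q as the point such that every other point lies strictly to the left of (or on) the directed line p → q. (Equivalently: for every other point r, the cross product (q − p) × (r − p) ≥ 0.)
Starting point (lowest x, tie lowest y): (-8, -3). Wrap until returning to start. Resulting hull: (-8, -3), (8, -7), (7, 4), (-8, 4).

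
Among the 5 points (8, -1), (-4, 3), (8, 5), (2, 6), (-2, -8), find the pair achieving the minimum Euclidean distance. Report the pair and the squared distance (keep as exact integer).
Pair = ((8, -1), (8, 5)); squared distance = 36

Compute all C(5, 2) = 10 pairwise squared distances (x_i − x_j)² + (y_i − y_j)². The minimum is 36, attained by the pair ((8, -1), (8, 5)).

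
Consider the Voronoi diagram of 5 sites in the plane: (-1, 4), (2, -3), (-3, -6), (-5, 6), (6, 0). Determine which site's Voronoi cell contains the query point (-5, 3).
Nearest site = (-5, 6)

The Voronoi cell of site s contains exactly those query points closer to s than to any other site. Compute squared distances from q = (-5, 3) to each site:
  (-5 − -5)² + (6 − 3)² = 9
  (-1 − -5)² + (4 − 3)² = 17
  (-3 − -5)² + (-6 − 3)² = 85
  (2 − -5)² + (-3 − 3)² = 85
  (6 − -5)² + (0 − 3)² = 130
Minimum is attained by (-5, 6), so q lies in its Voronoi cell.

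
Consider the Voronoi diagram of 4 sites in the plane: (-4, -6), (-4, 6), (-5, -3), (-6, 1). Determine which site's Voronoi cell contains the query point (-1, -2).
Nearest site = (-5, -3)

The Voronoi cell of site s contains exactly those query points closer to s than to any other site. Compute squared distances from q = (-1, -2) to each site:
  (-5 − -1)² + (-3 − -2)² = 17
  (-4 − -1)² + (-6 − -2)² = 25
  (-6 − -1)² + (1 − -2)² = 34
  (-4 − -1)² + (6 − -2)² = 73
Minimum is attained by (-5, -3), so q lies in its Voronoi cell.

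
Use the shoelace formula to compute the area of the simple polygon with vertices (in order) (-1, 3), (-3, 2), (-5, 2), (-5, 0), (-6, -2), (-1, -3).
Area = 41/2

Shoelace formula: Area = (1/2) |Σ_i (x_i · y_{i+1} − x_{i+1} · y_i)| (indices mod n). Compute each cross term:
  (-1)(2) − (-3)(3) = 7
  (-3)(2) − (-5)(2) = 4
  (-5)(0) − (-5)(2) = 10
  (-5)(-2) − (-6)(0) = 10
  (-6)(-3) − (-1)(-2) = 16
  (-1)(3) − (-1)(-3) = -6
Sum = 41, so (signed) Area = 41/2 = 41/2, |Area| = 41/2.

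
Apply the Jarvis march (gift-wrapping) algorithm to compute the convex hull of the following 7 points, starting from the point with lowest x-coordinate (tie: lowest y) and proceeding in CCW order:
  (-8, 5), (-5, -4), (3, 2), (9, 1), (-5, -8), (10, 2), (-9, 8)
Hull (CCW) = [(-9, 8), (-5, -8), (9, 1), (10, 2)]

Jarvis march: at each step, from the current hull vertex p, select the next vertex q as the point such that every other point lies strictly to the left of (or on) the directed line p → q. (Equivalently: for every other point r, the cross product (q − p) × (r − p) ≥ 0.)
Starting point (lowest x, tie lowest y): (-9, 8). Wrap until returning to start. Resulting hull: (-9, 8), (-5, -8), (9, 1), (10, 2).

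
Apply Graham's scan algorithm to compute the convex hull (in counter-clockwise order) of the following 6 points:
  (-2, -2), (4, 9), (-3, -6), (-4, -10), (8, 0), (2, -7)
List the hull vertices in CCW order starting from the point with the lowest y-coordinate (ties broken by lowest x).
Hull (CCW) = [(-4, -10), (2, -7), (8, 0), (4, 9), (-2, -2)]

Graham scan procedure:
  1. Find the pivot p₀ = point with lowest y (tie → lowest x): (-4, -10).
  2. Sort the remaining points by polar angle around p₀.
  3. Walk through sorted points, maintaining a stack; pop the top while the last three entries make a non-left turn (cross product ≤ 0).
  4. Final stack is the convex hull in CCW order: (-4, -10), (2, -7), (8, 0), (4, 9), (-2, -2).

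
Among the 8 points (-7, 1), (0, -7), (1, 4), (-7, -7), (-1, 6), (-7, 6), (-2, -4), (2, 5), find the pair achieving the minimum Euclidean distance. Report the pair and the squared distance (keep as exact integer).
Pair = ((1, 4), (2, 5)); squared distance = 2

Compute all C(8, 2) = 28 pairwise squared distances (x_i − x_j)² + (y_i − y_j)². The minimum is 2, attained by the pair ((1, 4), (2, 5)).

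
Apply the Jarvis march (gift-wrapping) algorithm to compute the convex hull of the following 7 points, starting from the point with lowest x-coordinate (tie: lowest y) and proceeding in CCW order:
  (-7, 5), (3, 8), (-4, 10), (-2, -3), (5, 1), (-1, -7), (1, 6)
Hull (CCW) = [(-7, 5), (-1, -7), (5, 1), (3, 8), (-4, 10)]

Jarvis march: at each step, from the current hull vertex p, select the next vertex q as the point such that every other point lies strictly to the left of (or on) the directed line p → q. (Equivalently: for every other point r, the cross product (q − p) × (r − p) ≥ 0.)
Starting point (lowest x, tie lowest y): (-7, 5). Wrap until returning to start. Resulting hull: (-7, 5), (-1, -7), (5, 1), (3, 8), (-4, 10).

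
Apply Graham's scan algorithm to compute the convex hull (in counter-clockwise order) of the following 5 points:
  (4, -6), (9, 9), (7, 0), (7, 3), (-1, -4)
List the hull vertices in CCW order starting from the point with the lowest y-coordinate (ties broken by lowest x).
Hull (CCW) = [(4, -6), (7, 0), (9, 9), (-1, -4)]

Graham scan procedure:
  1. Find the pivot p₀ = point with lowest y (tie → lowest x): (4, -6).
  2. Sort the remaining points by polar angle around p₀.
  3. Walk through sorted points, maintaining a stack; pop the top while the last three entries make a non-left turn (cross product ≤ 0).
  4. Final stack is the convex hull in CCW order: (4, -6), (7, 0), (9, 9), (-1, -4).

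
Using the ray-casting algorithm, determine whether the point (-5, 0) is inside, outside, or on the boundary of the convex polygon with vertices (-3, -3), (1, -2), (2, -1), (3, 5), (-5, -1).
The point (-5, 0) lies strictly outside the polygon

Cast a horizontal ray to the right from the query point and count how many polygon edges it crosses (each edge strictly once or zero times, handled with the usual half-open convention). 
Parity of crossings → even ⇒ outside.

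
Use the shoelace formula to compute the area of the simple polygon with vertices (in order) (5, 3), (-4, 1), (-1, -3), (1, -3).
Area = 27

Shoelace formula: Area = (1/2) |Σ_i (x_i · y_{i+1} − x_{i+1} · y_i)| (indices mod n). Compute each cross term:
  (5)(1) − (-4)(3) = 17
  (-4)(-3) − (-1)(1) = 13
  (-1)(-3) − (1)(-3) = 6
  (1)(3) − (5)(-3) = 18
Sum = 54, so (signed) Area = 54/2 = 27, |Area| = 27.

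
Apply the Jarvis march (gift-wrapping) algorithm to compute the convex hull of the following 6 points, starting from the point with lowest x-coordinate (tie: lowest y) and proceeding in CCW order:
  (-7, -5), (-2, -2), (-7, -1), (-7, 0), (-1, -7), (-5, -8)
Hull (CCW) = [(-7, -5), (-5, -8), (-1, -7), (-2, -2), (-7, 0)]

Jarvis march: at each step, from the current hull vertex p, select the next vertex q as the point such that every other point lies strictly to the left of (or on) the directed line p → q. (Equivalently: for every other point r, the cross product (q − p) × (r − p) ≥ 0.)
Starting point (lowest x, tie lowest y): (-7, -5). Wrap until returning to start. Resulting hull: (-7, -5), (-5, -8), (-1, -7), (-2, -2), (-7, 0).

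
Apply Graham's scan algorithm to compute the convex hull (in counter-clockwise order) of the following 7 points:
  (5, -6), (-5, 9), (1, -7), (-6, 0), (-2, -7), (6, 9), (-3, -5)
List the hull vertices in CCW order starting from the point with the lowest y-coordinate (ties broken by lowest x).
Hull (CCW) = [(-2, -7), (1, -7), (5, -6), (6, 9), (-5, 9), (-6, 0)]

Graham scan procedure:
  1. Find the pivot p₀ = point with lowest y (tie → lowest x): (-2, -7).
  2. Sort the remaining points by polar angle around p₀.
  3. Walk through sorted points, maintaining a stack; pop the top while the last three entries make a non-left turn (cross product ≤ 0).
  4. Final stack is the convex hull in CCW order: (-2, -7), (1, -7), (5, -6), (6, 9), (-5, 9), (-6, 0).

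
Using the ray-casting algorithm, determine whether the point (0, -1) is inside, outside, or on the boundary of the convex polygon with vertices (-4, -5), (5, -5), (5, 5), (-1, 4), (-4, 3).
The point (0, -1) lies strictly inside the polygon

Cast a horizontal ray to the right from the query point and count how many polygon edges it crosses (each edge strictly once or zero times, handled with the usual half-open convention). 
Parity of crossings → odd ⇒ inside.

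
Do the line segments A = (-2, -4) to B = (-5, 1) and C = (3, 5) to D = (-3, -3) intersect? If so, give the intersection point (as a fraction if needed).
Yes; intersection at (-25/9, -73/27) (t = 7/27 on AB, s = 26/27 on CD)

Parametrize AB as A + t(B − A) = (-2 + -3 t, -4 + 5 t) and CD as C + s(D − C) = (3 + -6 s, 5 + -8 s). Solve the linear system for (t, s). Determinant = -54 ≠ 0, so a unique intersection of the containing lines exists. Solution: t = 7/27, s = 26/27 — both in [0, 1], so the segments cross. Intersection point: (-25/9, -73/27).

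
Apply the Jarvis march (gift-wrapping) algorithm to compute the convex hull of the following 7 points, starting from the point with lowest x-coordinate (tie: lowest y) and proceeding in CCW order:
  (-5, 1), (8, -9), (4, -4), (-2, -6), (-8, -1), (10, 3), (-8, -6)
Hull (CCW) = [(-8, -6), (8, -9), (10, 3), (-5, 1), (-8, -1)]

Jarvis march: at each step, from the current hull vertex p, select the next vertex q as the point such that every other point lies strictly to the left of (or on) the directed line p → q. (Equivalently: for every other point r, the cross product (q − p) × (r − p) ≥ 0.)
Starting point (lowest x, tie lowest y): (-8, -6). Wrap until returning to start. Resulting hull: (-8, -6), (8, -9), (10, 3), (-5, 1), (-8, -1).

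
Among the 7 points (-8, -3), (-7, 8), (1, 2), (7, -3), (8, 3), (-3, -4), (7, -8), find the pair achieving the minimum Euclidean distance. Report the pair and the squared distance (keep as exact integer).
Pair = ((7, -3), (7, -8)); squared distance = 25

Compute all C(7, 2) = 21 pairwise squared distances (x_i − x_j)² + (y_i − y_j)². The minimum is 25, attained by the pair ((7, -3), (7, -8)).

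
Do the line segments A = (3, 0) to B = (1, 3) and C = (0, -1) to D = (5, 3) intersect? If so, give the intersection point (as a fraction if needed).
Yes; intersection at (55/23, 21/23) (t = 7/23 on AB, s = 11/23 on CD)

Parametrize AB as A + t(B − A) = (3 + -2 t, 0 + 3 t) and CD as C + s(D − C) = (0 + 5 s, -1 + 4 s). Solve the linear system for (t, s). Determinant = 23 ≠ 0, so a unique intersection of the containing lines exists. Solution: t = 7/23, s = 11/23 — both in [0, 1], so the segments cross. Intersection point: (55/23, 21/23).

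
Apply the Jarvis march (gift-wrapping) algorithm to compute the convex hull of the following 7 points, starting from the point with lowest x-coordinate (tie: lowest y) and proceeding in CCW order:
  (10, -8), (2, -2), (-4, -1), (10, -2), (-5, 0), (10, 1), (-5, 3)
Hull (CCW) = [(-5, 0), (-4, -1), (10, -8), (10, 1), (-5, 3)]

Jarvis march: at each step, from the current hull vertex p, select the next vertex q as the point such that every other point lies strictly to the left of (or on) the directed line p → q. (Equivalently: for every other point r, the cross product (q − p) × (r − p) ≥ 0.)
Starting point (lowest x, tie lowest y): (-5, 0). Wrap until returning to start. Resulting hull: (-5, 0), (-4, -1), (10, -8), (10, 1), (-5, 3).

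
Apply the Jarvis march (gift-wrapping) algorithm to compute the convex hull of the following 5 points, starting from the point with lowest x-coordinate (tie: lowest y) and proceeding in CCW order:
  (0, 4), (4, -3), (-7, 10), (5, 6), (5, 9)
Hull (CCW) = [(-7, 10), (4, -3), (5, 6), (5, 9)]

Jarvis march: at each step, from the current hull vertex p, select the next vertex q as the point such that every other point lies strictly to the left of (or on) the directed line p → q. (Equivalently: for every other point r, the cross product (q − p) × (r − p) ≥ 0.)
Starting point (lowest x, tie lowest y): (-7, 10). Wrap until returning to start. Resulting hull: (-7, 10), (4, -3), (5, 6), (5, 9).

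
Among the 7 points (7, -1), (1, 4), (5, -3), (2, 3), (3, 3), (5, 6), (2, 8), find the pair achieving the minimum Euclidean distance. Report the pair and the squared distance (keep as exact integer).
Pair = ((2, 3), (3, 3)); squared distance = 1

Compute all C(7, 2) = 21 pairwise squared distances (x_i − x_j)² + (y_i − y_j)². The minimum is 1, attained by the pair ((2, 3), (3, 3)).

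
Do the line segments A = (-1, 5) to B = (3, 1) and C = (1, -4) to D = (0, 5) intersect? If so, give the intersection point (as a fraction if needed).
Yes; intersection at (1/8, 31/8) (t = 9/32 on AB, s = 7/8 on CD)

Parametrize AB as A + t(B − A) = (-1 + 4 t, 5 + -4 t) and CD as C + s(D − C) = (1 + -1 s, -4 + 9 s). Solve the linear system for (t, s). Determinant = -32 ≠ 0, so a unique intersection of the containing lines exists. Solution: t = 9/32, s = 7/8 — both in [0, 1], so the segments cross. Intersection point: (1/8, 31/8).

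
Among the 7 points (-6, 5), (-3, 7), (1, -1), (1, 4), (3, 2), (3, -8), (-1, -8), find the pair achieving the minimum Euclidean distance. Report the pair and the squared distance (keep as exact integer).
Pair = ((1, 4), (3, 2)); squared distance = 8

Compute all C(7, 2) = 21 pairwise squared distances (x_i − x_j)² + (y_i − y_j)². The minimum is 8, attained by the pair ((1, 4), (3, 2)).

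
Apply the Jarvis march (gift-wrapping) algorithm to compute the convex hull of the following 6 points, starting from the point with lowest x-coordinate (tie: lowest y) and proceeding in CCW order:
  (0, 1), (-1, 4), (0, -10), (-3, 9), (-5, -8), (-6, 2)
Hull (CCW) = [(-6, 2), (-5, -8), (0, -10), (0, 1), (-1, 4), (-3, 9)]

Jarvis march: at each step, from the current hull vertex p, select the next vertex q as the point such that every other point lies strictly to the left of (or on) the directed line p → q. (Equivalently: for every other point r, the cross product (q − p) × (r − p) ≥ 0.)
Starting point (lowest x, tie lowest y): (-6, 2). Wrap until returning to start. Resulting hull: (-6, 2), (-5, -8), (0, -10), (0, 1), (-1, 4), (-3, 9).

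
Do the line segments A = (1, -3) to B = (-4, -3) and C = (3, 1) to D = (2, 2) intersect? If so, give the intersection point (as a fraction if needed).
No (intersection of containing lines falls outside at least one segment)

Parametrize and solve: t = -6/5, s = -4. At least one of these is outside [0, 1], so the segments do not intersect.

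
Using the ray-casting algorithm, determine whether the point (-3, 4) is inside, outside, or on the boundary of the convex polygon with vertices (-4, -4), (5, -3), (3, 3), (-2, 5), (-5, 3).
The point (-3, 4) lies strictly inside the polygon

Cast a horizontal ray to the right from the query point and count how many polygon edges it crosses (each edge strictly once or zero times, handled with the usual half-open convention). 
Parity of crossings → odd ⇒ inside.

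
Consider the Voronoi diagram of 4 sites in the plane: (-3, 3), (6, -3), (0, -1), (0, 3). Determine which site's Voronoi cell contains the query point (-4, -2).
Nearest site = (0, -1)

The Voronoi cell of site s contains exactly those query points closer to s than to any other site. Compute squared distances from q = (-4, -2) to each site:
  (0 − -4)² + (-1 − -2)² = 17
  (-3 − -4)² + (3 − -2)² = 26
  (0 − -4)² + (3 − -2)² = 41
  (6 − -4)² + (-3 − -2)² = 101
Minimum is attained by (0, -1), so q lies in its Voronoi cell.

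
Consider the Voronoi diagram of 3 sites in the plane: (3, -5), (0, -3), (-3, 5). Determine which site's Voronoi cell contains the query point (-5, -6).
Nearest site = (0, -3)

The Voronoi cell of site s contains exactly those query points closer to s than to any other site. Compute squared distances from q = (-5, -6) to each site:
  (0 − -5)² + (-3 − -6)² = 34
  (3 − -5)² + (-5 − -6)² = 65
  (-3 − -5)² + (5 − -6)² = 125
Minimum is attained by (0, -3), so q lies in its Voronoi cell.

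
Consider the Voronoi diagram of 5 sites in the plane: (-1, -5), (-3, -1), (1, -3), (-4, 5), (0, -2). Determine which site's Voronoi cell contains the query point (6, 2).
Nearest site = (1, -3)

The Voronoi cell of site s contains exactly those query points closer to s than to any other site. Compute squared distances from q = (6, 2) to each site:
  (1 − 6)² + (-3 − 2)² = 50
  (0 − 6)² + (-2 − 2)² = 52
  (-3 − 6)² + (-1 − 2)² = 90
  (-1 − 6)² + (-5 − 2)² = 98
  (-4 − 6)² + (5 − 2)² = 109
Minimum is attained by (1, -3), so q lies in its Voronoi cell.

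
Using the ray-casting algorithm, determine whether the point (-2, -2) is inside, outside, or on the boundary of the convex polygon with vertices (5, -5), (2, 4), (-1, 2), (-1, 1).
The point (-2, -2) lies strictly outside the polygon

Cast a horizontal ray to the right from the query point and count how many polygon edges it crosses (each edge strictly once or zero times, handled with the usual half-open convention). 
Parity of crossings → even ⇒ outside.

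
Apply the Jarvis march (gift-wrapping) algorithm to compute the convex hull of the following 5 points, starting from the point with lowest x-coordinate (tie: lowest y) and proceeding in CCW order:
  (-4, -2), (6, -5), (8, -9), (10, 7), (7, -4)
Hull (CCW) = [(-4, -2), (8, -9), (10, 7)]

Jarvis march: at each step, from the current hull vertex p, select the next vertex q as the point such that every other point lies strictly to the left of (or on) the directed line p → q. (Equivalently: for every other point r, the cross product (q − p) × (r − p) ≥ 0.)
Starting point (lowest x, tie lowest y): (-4, -2). Wrap until returning to start. Resulting hull: (-4, -2), (8, -9), (10, 7).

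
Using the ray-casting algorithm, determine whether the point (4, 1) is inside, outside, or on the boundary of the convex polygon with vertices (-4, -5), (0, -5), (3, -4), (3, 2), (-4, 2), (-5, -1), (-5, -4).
The point (4, 1) lies strictly outside the polygon

Cast a horizontal ray to the right from the query point and count how many polygon edges it crosses (each edge strictly once or zero times, handled with the usual half-open convention). 
Parity of crossings → even ⇒ outside.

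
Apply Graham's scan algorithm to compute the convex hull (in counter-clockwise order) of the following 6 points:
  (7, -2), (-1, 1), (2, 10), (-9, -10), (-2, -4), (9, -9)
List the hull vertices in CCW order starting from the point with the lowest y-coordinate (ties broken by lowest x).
Hull (CCW) = [(-9, -10), (9, -9), (7, -2), (2, 10)]

Graham scan procedure:
  1. Find the pivot p₀ = point with lowest y (tie → lowest x): (-9, -10).
  2. Sort the remaining points by polar angle around p₀.
  3. Walk through sorted points, maintaining a stack; pop the top while the last three entries make a non-left turn (cross product ≤ 0).
  4. Final stack is the convex hull in CCW order: (-9, -10), (9, -9), (7, -2), (2, 10).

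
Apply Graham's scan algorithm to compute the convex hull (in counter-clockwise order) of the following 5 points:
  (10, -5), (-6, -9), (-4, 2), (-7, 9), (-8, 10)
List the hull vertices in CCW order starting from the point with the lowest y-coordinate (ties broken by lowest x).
Hull (CCW) = [(-6, -9), (10, -5), (-8, 10)]

Graham scan procedure:
  1. Find the pivot p₀ = point with lowest y (tie → lowest x): (-6, -9).
  2. Sort the remaining points by polar angle around p₀.
  3. Walk through sorted points, maintaining a stack; pop the top while the last three entries make a non-left turn (cross product ≤ 0).
  4. Final stack is the convex hull in CCW order: (-6, -9), (10, -5), (-8, 10).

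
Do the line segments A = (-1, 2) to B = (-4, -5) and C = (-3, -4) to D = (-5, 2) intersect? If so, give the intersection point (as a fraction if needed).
Yes; intersection at (-13/4, -13/4) (t = 3/4 on AB, s = 1/8 on CD)

Parametrize AB as A + t(B − A) = (-1 + -3 t, 2 + -7 t) and CD as C + s(D − C) = (-3 + -2 s, -4 + 6 s). Solve the linear system for (t, s). Determinant = 32 ≠ 0, so a unique intersection of the containing lines exists. Solution: t = 3/4, s = 1/8 — both in [0, 1], so the segments cross. Intersection point: (-13/4, -13/4).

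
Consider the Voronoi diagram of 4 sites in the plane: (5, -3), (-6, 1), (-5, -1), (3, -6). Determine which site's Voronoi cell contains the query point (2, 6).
Nearest site = (-6, 1)

The Voronoi cell of site s contains exactly those query points closer to s than to any other site. Compute squared distances from q = (2, 6) to each site:
  (-6 − 2)² + (1 − 6)² = 89
  (5 − 2)² + (-3 − 6)² = 90
  (-5 − 2)² + (-1 − 6)² = 98
  (3 − 2)² + (-6 − 6)² = 145
Minimum is attained by (-6, 1), so q lies in its Voronoi cell.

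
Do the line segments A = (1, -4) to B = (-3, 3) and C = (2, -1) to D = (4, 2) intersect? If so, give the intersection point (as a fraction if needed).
No (intersection of containing lines falls outside at least one segment)

Parametrize and solve: t = 3/26, s = -19/26. At least one of these is outside [0, 1], so the segments do not intersect.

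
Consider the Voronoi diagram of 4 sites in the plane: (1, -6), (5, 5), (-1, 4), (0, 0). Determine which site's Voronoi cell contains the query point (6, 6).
Nearest site = (5, 5)

The Voronoi cell of site s contains exactly those query points closer to s than to any other site. Compute squared distances from q = (6, 6) to each site:
  (5 − 6)² + (5 − 6)² = 2
  (-1 − 6)² + (4 − 6)² = 53
  (0 − 6)² + (0 − 6)² = 72
  (1 − 6)² + (-6 − 6)² = 169
Minimum is attained by (5, 5), so q lies in its Voronoi cell.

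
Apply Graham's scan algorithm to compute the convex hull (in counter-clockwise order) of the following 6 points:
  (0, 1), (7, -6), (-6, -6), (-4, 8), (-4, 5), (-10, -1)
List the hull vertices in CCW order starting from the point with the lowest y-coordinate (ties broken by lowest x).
Hull (CCW) = [(-6, -6), (7, -6), (-4, 8), (-10, -1)]

Graham scan procedure:
  1. Find the pivot p₀ = point with lowest y (tie → lowest x): (-6, -6).
  2. Sort the remaining points by polar angle around p₀.
  3. Walk through sorted points, maintaining a stack; pop the top while the last three entries make a non-left turn (cross product ≤ 0).
  4. Final stack is the convex hull in CCW order: (-6, -6), (7, -6), (-4, 8), (-10, -1).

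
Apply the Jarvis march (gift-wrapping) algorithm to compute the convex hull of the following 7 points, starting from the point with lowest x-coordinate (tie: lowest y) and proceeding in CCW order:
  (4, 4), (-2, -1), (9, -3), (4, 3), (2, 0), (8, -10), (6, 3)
Hull (CCW) = [(-2, -1), (8, -10), (9, -3), (6, 3), (4, 4)]

Jarvis march: at each step, from the current hull vertex p, select the next vertex q as the point such that every other point lies strictly to the left of (or on) the directed line p → q. (Equivalently: for every other point r, the cross product (q − p) × (r − p) ≥ 0.)
Starting point (lowest x, tie lowest y): (-2, -1). Wrap until returning to start. Resulting hull: (-2, -1), (8, -10), (9, -3), (6, 3), (4, 4).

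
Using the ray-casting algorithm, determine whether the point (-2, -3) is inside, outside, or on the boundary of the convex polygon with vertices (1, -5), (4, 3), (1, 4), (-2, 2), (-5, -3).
The point (-2, -3) lies strictly inside the polygon

Cast a horizontal ray to the right from the query point and count how many polygon edges it crosses (each edge strictly once or zero times, handled with the usual half-open convention). 
Parity of crossings → odd ⇒ inside.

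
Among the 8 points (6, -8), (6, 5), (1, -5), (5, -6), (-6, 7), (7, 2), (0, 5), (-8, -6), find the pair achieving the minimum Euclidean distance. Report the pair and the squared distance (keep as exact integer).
Pair = ((6, -8), (5, -6)); squared distance = 5

Compute all C(8, 2) = 28 pairwise squared distances (x_i − x_j)² + (y_i − y_j)². The minimum is 5, attained by the pair ((6, -8), (5, -6)).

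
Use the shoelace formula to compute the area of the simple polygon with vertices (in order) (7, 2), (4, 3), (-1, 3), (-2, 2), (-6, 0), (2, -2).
Area = 37

Shoelace formula: Area = (1/2) |Σ_i (x_i · y_{i+1} − x_{i+1} · y_i)| (indices mod n). Compute each cross term:
  (7)(3) − (4)(2) = 13
  (4)(3) − (-1)(3) = 15
  (-1)(2) − (-2)(3) = 4
  (-2)(0) − (-6)(2) = 12
  (-6)(-2) − (2)(0) = 12
  (2)(2) − (7)(-2) = 18
Sum = 74, so (signed) Area = 74/2 = 37, |Area| = 37.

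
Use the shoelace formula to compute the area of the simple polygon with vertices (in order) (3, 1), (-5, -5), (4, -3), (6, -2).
Area = 47/2

Shoelace formula: Area = (1/2) |Σ_i (x_i · y_{i+1} − x_{i+1} · y_i)| (indices mod n). Compute each cross term:
  (3)(-5) − (-5)(1) = -10
  (-5)(-3) − (4)(-5) = 35
  (4)(-2) − (6)(-3) = 10
  (6)(1) − (3)(-2) = 12
Sum = 47, so (signed) Area = 47/2 = 47/2, |Area| = 47/2.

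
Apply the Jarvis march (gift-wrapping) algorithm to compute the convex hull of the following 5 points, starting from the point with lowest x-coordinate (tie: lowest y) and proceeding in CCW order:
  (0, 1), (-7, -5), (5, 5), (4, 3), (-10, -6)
Hull (CCW) = [(-10, -6), (-7, -5), (4, 3), (5, 5)]

Jarvis march: at each step, from the current hull vertex p, select the next vertex q as the point such that every other point lies strictly to the left of (or on) the directed line p → q. (Equivalently: for every other point r, the cross product (q − p) × (r − p) ≥ 0.)
Starting point (lowest x, tie lowest y): (-10, -6). Wrap until returning to start. Resulting hull: (-10, -6), (-7, -5), (4, 3), (5, 5).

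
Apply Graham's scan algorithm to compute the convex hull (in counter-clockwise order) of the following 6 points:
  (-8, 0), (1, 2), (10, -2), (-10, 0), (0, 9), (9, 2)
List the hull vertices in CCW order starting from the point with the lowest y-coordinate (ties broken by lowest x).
Hull (CCW) = [(10, -2), (9, 2), (0, 9), (-10, 0)]

Graham scan procedure:
  1. Find the pivot p₀ = point with lowest y (tie → lowest x): (10, -2).
  2. Sort the remaining points by polar angle around p₀.
  3. Walk through sorted points, maintaining a stack; pop the top while the last three entries make a non-left turn (cross product ≤ 0).
  4. Final stack is the convex hull in CCW order: (10, -2), (9, 2), (0, 9), (-10, 0).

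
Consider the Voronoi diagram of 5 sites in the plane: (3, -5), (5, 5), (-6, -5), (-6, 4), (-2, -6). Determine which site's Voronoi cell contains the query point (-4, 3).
Nearest site = (-6, 4)

The Voronoi cell of site s contains exactly those query points closer to s than to any other site. Compute squared distances from q = (-4, 3) to each site:
  (-6 − -4)² + (4 − 3)² = 5
  (-6 − -4)² + (-5 − 3)² = 68
  (-2 − -4)² + (-6 − 3)² = 85
  (5 − -4)² + (5 − 3)² = 85
  (3 − -4)² + (-5 − 3)² = 113
Minimum is attained by (-6, 4), so q lies in its Voronoi cell.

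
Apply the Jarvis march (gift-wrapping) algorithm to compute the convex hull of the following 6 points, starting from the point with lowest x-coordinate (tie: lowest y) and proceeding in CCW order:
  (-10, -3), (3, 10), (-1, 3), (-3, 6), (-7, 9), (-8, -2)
Hull (CCW) = [(-10, -3), (-8, -2), (-1, 3), (3, 10), (-7, 9)]

Jarvis march: at each step, from the current hull vertex p, select the next vertex q as the point such that every other point lies strictly to the left of (or on) the directed line p → q. (Equivalently: for every other point r, the cross product (q − p) × (r − p) ≥ 0.)
Starting point (lowest x, tie lowest y): (-10, -3). Wrap until returning to start. Resulting hull: (-10, -3), (-8, -2), (-1, 3), (3, 10), (-7, 9).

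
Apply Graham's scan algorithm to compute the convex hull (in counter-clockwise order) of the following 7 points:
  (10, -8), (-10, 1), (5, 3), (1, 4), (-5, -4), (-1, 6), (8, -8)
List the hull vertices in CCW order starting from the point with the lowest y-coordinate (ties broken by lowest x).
Hull (CCW) = [(8, -8), (10, -8), (5, 3), (-1, 6), (-10, 1), (-5, -4)]

Graham scan procedure:
  1. Find the pivot p₀ = point with lowest y (tie → lowest x): (8, -8).
  2. Sort the remaining points by polar angle around p₀.
  3. Walk through sorted points, maintaining a stack; pop the top while the last three entries make a non-left turn (cross product ≤ 0).
  4. Final stack is the convex hull in CCW order: (8, -8), (10, -8), (5, 3), (-1, 6), (-10, 1), (-5, -4).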